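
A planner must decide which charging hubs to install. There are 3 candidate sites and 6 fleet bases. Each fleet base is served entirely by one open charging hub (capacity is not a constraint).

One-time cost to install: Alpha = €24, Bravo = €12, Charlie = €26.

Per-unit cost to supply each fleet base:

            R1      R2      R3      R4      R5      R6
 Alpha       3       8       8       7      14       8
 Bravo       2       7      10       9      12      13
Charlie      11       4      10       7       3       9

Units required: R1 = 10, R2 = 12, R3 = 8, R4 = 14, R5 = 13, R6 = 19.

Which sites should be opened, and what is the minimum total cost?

For any fixed open set, each fleet base goes to its cheapest open site; total = fixed + service.
{Alpha, Charlie}: R1→Alpha 3·10=30, R2→Charlie 4·12=48, R3→Alpha 8·8=64, R4→Alpha 7·14=98, R5→Charlie 3·13=39, R6→Alpha 8·19=152. Service 431; fixed 50; total 481.
{Alpha, Bravo, Charlie}: R1→Bravo 2·10=20, R2→Charlie 4·12=48, R3→Alpha 8·8=64, R4→Alpha 7·14=98, R5→Charlie 3·13=39, R6→Alpha 8·19=152. Service 421; fixed 62; total 483.
{Bravo, Charlie}: R1→Bravo 2·10=20, R2→Charlie 4·12=48, R3→Bravo 10·8=80, R4→Charlie 7·14=98, R5→Charlie 3·13=39, R6→Charlie 9·19=171. Service 456; fixed 38; total 494.
{Bravo}: service 713 + fixed 12 = 725
No other subset beats 481.

Open Alpha and Charlie; minimum total cost 481.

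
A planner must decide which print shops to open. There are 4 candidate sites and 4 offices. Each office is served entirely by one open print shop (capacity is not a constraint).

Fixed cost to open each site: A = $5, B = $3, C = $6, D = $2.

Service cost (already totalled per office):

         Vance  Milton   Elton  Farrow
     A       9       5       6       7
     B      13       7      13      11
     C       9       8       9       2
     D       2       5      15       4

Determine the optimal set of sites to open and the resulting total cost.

Open A and D; minimum total cost 24.

For any fixed open set, each office goes to its cheapest open site; total = fixed + service.
{A, D}: Vance→D 2, Milton→A 5, Elton→A 6, Farrow→D 4. Service 17; fixed 7; total 24.
{C, D}: service 18 + fixed 8 = 26
{A, B, D}: service 17 + fixed 10 = 27
{A, B, C, D}: service 15 + fixed 16 = 31
No other subset beats 24.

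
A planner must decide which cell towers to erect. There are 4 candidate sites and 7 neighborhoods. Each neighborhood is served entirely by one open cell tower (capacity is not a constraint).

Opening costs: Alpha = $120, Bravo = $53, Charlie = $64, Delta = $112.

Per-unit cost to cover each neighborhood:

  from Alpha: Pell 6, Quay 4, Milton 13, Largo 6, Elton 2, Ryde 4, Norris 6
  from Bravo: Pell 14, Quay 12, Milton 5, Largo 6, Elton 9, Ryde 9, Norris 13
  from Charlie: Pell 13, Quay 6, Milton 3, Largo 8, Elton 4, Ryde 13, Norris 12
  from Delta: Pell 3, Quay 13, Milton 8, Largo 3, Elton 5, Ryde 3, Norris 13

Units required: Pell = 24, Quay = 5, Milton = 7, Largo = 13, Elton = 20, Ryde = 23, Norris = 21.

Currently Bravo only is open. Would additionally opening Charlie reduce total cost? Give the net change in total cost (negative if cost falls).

Yes — net change −125 (cost falls by 125).

Current service cost with {Bravo}: 1169.
Adding Charlie: each neighborhood re-picks its cheapest; new service cost 980, saving 189.
Extra fixed cost: 64. Net change = 64 − 189 = -125.
(Totals: 1222 → 1097.)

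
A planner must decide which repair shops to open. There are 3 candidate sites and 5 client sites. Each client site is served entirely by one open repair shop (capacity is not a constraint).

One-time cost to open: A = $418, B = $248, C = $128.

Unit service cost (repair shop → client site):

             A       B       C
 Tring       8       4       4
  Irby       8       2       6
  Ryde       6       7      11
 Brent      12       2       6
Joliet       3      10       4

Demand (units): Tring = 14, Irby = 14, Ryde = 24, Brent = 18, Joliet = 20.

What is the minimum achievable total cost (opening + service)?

For any fixed open set, each client site goes to its cheapest open site; total = fixed + service.
{C}: Tring→C 4·14=56, Irby→C 6·14=84, Ryde→C 11·24=264, Brent→C 6·18=108, Joliet→C 4·20=80. Service 592; fixed 128; total 720.
{B}: service 488 + fixed 248 = 736
{B, C}: service 368 + fixed 376 = 744
{A, B, C}: service 324 + fixed 794 = 1118
No other subset beats 720.

Minimum total cost: 720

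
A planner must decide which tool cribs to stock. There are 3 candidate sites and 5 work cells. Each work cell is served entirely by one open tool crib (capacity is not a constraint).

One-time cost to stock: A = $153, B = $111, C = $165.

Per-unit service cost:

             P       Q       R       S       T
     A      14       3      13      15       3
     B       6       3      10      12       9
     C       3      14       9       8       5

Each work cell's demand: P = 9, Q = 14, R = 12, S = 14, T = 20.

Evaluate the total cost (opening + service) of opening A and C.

Total cost: 667

Each work cell is assigned to its cheapest site among the open ones.
{A, C}: P→C 3·9=27, Q→A 3·14=42, R→C 9·12=108, S→C 8·14=112, T→A 3·20=60. Service 349; fixed 318; total 667.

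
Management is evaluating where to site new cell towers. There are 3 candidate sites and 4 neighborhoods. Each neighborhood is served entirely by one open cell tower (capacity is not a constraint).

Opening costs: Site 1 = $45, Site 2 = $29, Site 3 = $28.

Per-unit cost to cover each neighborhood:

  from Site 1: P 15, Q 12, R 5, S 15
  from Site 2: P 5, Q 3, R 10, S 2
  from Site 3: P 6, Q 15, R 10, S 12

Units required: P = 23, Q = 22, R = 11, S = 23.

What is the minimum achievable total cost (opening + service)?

For any fixed open set, each neighborhood goes to its cheapest open site; total = fixed + service.
{Site 1, Site 2}: P→Site 2 5·23=115, Q→Site 2 3·22=66, R→Site 1 5·11=55, S→Site 2 2·23=46. Service 282; fixed 74; total 356.
{Site 2}: P→Site 2 5·23=115, Q→Site 2 3·22=66, R→Site 2 10·11=110, S→Site 2 2·23=46. Service 337; fixed 29; total 366.
{Site 1, Site 2, Site 3}: service 282 + fixed 102 = 384
{Site 3}: service 854 + fixed 28 = 882
No other subset beats 356.

Minimum total cost: 356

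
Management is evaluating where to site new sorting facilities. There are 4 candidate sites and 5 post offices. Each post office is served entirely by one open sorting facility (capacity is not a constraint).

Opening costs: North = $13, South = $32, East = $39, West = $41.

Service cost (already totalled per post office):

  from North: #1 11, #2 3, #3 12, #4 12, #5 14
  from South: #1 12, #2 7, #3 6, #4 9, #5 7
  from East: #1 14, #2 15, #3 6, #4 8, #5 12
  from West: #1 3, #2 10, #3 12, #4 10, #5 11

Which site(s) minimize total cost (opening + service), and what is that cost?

Open North only; minimum total cost 65.

For any fixed open set, each post office goes to its cheapest open site; total = fixed + service.
{North}: #1→North 11, #2→North 3, #3→North 12, #4→North 12, #5→North 14. Service 52; fixed 13; total 65.
{South}: #1→South 12, #2→South 7, #3→South 6, #4→South 9, #5→South 7. Service 41; fixed 32; total 73.
{North, South}: #1→North 11, #2→North 3, #3→South 6, #4→South 9, #5→South 7. Service 36; fixed 45; total 81.
{North, South, East, West}: service 27 + fixed 125 = 152
No other subset beats 65.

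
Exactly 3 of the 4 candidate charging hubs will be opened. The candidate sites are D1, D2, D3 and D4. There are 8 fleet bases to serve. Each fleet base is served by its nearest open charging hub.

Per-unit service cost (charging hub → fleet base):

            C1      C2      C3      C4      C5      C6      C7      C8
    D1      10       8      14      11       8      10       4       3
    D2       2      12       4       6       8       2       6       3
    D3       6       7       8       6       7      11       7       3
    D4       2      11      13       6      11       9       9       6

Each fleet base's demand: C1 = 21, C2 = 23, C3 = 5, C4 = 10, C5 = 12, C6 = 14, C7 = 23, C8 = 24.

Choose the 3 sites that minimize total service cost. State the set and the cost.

With exactly 3 open, each fleet base uses its cheapest among the chosen.
{D1, D2, D3}: C1→D2 2·21=42, C2→D3 7·23=161, C3→D2 4·5=20, C4→D2 6·10=60, C5→D3 7·12=84, C6→D2 2·14=28, C7→D1 4·23=92, C8→D1 3·24=72. Service cost 559.
{D1, D2, D4}: service cost 594
{D2, D3, D4}: service cost 605
Among all 4 size-3 choices, {D1, D2, D3} is lowest.

Choose D1, D2 and D3; total service cost 559.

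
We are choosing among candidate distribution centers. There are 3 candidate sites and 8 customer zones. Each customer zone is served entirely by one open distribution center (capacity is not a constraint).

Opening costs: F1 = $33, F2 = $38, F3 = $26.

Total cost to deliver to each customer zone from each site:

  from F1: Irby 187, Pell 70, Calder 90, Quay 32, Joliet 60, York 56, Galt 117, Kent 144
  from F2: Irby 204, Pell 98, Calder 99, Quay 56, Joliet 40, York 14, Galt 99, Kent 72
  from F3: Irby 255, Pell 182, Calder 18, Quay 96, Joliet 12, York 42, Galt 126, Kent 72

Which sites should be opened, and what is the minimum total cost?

Open F1, F2 and F3; minimum total cost 601.

For any fixed open set, each customer zone goes to its cheapest open site; total = fixed + service.
{F1, F2, F3}: Irby→F1 187, Pell→F1 70, Calder→F3 18, Quay→F1 32, Joliet→F3 12, York→F2 14, Galt→F2 99, Kent→F2 72. Service 504; fixed 97; total 601.
{F1, F3}: Irby→F1 187, Pell→F1 70, Calder→F3 18, Quay→F1 32, Joliet→F3 12, York→F3 42, Galt→F1 117, Kent→F3 72. Service 550; fixed 59; total 609.
{F2, F3}: service 573 + fixed 64 = 637
{F3}: Irby→F3 255, Pell→F3 182, Calder→F3 18, Quay→F3 96, Joliet→F3 12, York→F3 42, Galt→F3 126, Kent→F3 72. Service 803; fixed 26; total 829.
No other subset beats 601.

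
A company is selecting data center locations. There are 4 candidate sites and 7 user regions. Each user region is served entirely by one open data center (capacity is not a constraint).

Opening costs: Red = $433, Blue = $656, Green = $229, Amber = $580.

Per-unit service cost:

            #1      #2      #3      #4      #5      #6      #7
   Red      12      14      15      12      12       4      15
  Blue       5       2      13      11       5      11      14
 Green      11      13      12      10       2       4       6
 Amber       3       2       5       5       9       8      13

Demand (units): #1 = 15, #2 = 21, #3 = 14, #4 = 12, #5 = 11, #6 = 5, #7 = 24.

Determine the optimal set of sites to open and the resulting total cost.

For any fixed open set, each user region goes to its cheapest open site; total = fixed + service.
{Green}: #1→Green 11·15=165, #2→Green 13·21=273, #3→Green 12·14=168, #4→Green 10·12=120, #5→Green 2·11=22, #6→Green 4·5=20, #7→Green 6·24=144. Service 912; fixed 229; total 1141.
{Green, Amber}: service 403 + fixed 809 = 1212
{Amber}: service 668 + fixed 580 = 1248
{Red, Blue, Green, Amber}: service 403 + fixed 1898 = 2301
No other subset beats 1141.

Open Green only; minimum total cost 1141.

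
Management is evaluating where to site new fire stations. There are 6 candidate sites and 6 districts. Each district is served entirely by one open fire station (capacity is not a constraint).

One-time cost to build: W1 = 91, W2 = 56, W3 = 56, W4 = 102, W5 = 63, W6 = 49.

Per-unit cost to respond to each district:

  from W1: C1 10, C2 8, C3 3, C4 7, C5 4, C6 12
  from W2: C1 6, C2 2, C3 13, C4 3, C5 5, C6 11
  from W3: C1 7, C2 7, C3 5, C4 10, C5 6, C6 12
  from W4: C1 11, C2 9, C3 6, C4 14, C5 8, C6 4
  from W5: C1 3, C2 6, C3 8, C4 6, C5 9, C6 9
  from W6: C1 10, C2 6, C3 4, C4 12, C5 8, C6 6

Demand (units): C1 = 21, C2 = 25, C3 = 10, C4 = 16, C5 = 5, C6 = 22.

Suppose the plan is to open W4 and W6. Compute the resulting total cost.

Total cost: 871

Each district is assigned to its cheapest site among the open ones.
{W4, W6}: C1→W6 10·21=210, C2→W6 6·25=150, C3→W6 4·10=40, C4→W6 12·16=192, C5→W4 8·5=40, C6→W4 4·22=88. Service 720; fixed 151; total 871.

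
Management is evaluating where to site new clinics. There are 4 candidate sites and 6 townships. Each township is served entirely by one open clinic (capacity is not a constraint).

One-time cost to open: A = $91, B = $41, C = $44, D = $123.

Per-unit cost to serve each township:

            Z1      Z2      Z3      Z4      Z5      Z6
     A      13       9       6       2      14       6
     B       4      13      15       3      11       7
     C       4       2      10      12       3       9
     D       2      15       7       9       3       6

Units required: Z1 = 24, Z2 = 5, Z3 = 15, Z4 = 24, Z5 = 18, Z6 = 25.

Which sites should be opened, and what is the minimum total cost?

For any fixed open set, each township goes to its cheapest open site; total = fixed + service.
{A, C}: Z1→C 4·24=96, Z2→C 2·5=10, Z3→A 6·15=90, Z4→A 2·24=48, Z5→C 3·18=54, Z6→A 6·25=150. Service 448; fixed 135; total 583.
{A, B, C}: Z1→B 4·24=96, Z2→C 2·5=10, Z3→A 6·15=90, Z4→A 2·24=48, Z5→C 3·18=54, Z6→A 6·25=150. Service 448; fixed 176; total 624.
{B, C}: service 557 + fixed 85 = 642
{A, B, C, D}: service 400 + fixed 299 = 699
(All 15 nonempty subsets were checked; A and C is lowest.)

Open A and C; minimum total cost 583.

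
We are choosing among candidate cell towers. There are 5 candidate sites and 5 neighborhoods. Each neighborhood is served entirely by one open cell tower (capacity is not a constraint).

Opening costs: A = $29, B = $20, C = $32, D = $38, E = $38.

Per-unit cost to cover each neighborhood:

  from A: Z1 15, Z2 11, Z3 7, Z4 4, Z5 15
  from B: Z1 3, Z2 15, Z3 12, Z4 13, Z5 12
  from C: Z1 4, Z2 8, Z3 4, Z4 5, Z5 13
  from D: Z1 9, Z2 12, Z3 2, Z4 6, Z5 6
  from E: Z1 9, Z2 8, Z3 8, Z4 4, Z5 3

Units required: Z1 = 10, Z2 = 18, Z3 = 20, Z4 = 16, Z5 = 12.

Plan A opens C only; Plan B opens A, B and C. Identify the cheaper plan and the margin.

Plan A is cheaper by 11.

Plan A: {C}: Z1→C 4·10=40, Z2→C 8·18=144, Z3→C 4·20=80, Z4→C 5·16=80, Z5→C 13·12=156. Service 500; fixed 32; total 532.
Plan B: {A, B, C}: Z1→B 3·10=30, Z2→C 8·18=144, Z3→C 4·20=80, Z4→A 4·16=64, Z5→B 12·12=144. Service 462; fixed 81; total 543.
Difference: |532 − 543| = 11.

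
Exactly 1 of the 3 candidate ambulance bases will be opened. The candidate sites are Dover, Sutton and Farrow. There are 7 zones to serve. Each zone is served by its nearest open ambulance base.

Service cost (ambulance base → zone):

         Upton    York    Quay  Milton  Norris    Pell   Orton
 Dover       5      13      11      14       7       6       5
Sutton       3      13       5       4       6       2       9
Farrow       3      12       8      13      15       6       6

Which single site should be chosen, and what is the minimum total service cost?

Choose Sutton only; total service cost 42.

With exactly 1 open, each zone uses its cheapest among the chosen.
{Sutton}: Upton→Sutton 3, York→Sutton 13, Quay→Sutton 5, Milton→Sutton 4, Norris→Sutton 6, Pell→Sutton 2, Orton→Sutton 9. Service cost 42.
{Dover}: service cost 61
{Farrow}: service cost 63
Among all 3 size-1 choices, {Sutton} is lowest.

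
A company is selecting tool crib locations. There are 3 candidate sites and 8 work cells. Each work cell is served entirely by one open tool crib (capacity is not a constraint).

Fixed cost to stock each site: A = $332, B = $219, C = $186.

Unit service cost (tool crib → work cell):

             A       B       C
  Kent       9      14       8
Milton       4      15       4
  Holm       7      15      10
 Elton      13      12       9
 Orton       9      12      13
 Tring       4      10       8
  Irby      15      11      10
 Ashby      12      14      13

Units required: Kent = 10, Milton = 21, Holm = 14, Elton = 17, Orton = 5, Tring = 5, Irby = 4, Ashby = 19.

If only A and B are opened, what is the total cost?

Total cost: 1364

Each work cell is assigned to its cheapest site among the open ones.
{A, B}: Kent→A 9·10=90, Milton→A 4·21=84, Holm→A 7·14=98, Elton→B 12·17=204, Orton→A 9·5=45, Tring→A 4·5=20, Irby→B 11·4=44, Ashby→A 12·19=228. Service 813; fixed 551; total 1364.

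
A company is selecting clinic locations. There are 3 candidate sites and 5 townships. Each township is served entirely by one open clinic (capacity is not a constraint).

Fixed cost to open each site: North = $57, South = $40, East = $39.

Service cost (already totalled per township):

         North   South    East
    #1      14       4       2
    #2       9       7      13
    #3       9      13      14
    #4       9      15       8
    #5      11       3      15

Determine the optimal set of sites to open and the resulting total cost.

For any fixed open set, each township goes to its cheapest open site; total = fixed + service.
{South}: #1→South 4, #2→South 7, #3→South 13, #4→South 15, #5→South 3. Service 42; fixed 40; total 82.
{East}: service 52 + fixed 39 = 91
{North}: #1→North 14, #2→North 9, #3→North 9, #4→North 9, #5→North 11. Service 52; fixed 57; total 109.
{North, South, East}: service 29 + fixed 136 = 165
No other subset beats 82.

Open South only; minimum total cost 82.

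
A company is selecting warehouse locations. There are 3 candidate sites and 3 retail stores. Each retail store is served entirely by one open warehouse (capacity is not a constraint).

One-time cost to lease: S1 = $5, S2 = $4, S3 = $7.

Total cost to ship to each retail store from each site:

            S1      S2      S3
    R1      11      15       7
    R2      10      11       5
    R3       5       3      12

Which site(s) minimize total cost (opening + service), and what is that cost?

Open S2 and S3; minimum total cost 26.

For any fixed open set, each retail store goes to its cheapest open site; total = fixed + service.
{S2, S3}: R1→S3 7, R2→S3 5, R3→S2 3. Service 15; fixed 11; total 26.
{S1, S3}: service 17 + fixed 12 = 29
{S1}: service 26 + fixed 5 = 31
{S1, S2, S3}: R1→S3 7, R2→S3 5, R3→S2 3. Service 15; fixed 16; total 31.
No other subset beats 26.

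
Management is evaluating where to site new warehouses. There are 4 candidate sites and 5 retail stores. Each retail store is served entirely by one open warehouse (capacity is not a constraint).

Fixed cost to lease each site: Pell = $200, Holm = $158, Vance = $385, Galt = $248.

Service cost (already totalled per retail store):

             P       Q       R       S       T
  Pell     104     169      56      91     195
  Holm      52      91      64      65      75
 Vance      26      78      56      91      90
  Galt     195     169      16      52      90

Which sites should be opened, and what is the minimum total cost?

For any fixed open set, each retail store goes to its cheapest open site; total = fixed + service.
{Holm}: P→Holm 52, Q→Holm 91, R→Holm 64, S→Holm 65, T→Holm 75. Service 347; fixed 158; total 505.
{Holm, Galt}: service 286 + fixed 406 = 692
{Pell, Holm}: service 339 + fixed 358 = 697
{Pell, Holm, Vance, Galt}: service 247 + fixed 991 = 1238
(All 15 nonempty subsets were checked; Holm only is lowest.)

Open Holm only; minimum total cost 505.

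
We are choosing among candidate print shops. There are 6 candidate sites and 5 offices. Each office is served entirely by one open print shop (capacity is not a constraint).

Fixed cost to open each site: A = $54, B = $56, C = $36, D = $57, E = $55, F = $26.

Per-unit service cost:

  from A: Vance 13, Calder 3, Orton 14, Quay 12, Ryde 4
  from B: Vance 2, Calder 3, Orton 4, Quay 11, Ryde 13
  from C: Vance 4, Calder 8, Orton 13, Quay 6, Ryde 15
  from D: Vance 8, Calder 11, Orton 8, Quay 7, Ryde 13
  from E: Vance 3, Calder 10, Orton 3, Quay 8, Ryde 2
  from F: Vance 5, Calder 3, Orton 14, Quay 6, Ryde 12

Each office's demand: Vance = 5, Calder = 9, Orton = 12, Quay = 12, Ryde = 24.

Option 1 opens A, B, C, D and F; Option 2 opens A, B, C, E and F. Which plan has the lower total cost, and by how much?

Option 2 is cheaper by 62.

Option 1: {A, B, C, D, F}: Vance→B 2·5=10, Calder→A 3·9=27, Orton→B 4·12=48, Quay→C 6·12=72, Ryde→A 4·24=96. Service 253; fixed 229; total 482.
Option 2: {A, B, C, E, F}: Vance→B 2·5=10, Calder→A 3·9=27, Orton→E 3·12=36, Quay→C 6·12=72, Ryde→E 2·24=48. Service 193; fixed 227; total 420.
Difference: |482 − 420| = 62.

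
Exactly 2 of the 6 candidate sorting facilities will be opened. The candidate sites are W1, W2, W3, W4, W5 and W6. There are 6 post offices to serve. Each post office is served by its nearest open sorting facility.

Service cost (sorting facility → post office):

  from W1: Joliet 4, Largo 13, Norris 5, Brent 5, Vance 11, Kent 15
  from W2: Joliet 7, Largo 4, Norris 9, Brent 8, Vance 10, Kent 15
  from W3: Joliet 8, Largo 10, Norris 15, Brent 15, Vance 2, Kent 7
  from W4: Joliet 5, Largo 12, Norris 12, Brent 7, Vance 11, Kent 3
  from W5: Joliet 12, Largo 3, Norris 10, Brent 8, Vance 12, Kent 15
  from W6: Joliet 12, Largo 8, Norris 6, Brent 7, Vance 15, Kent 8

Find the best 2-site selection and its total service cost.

Choose W1 and W3; total service cost 33.

With exactly 2 open, each post office uses its cheapest among the chosen.
{W1, W3}: Joliet→W1 4, Largo→W3 10, Norris→W1 5, Brent→W1 5, Vance→W3 2, Kent→W3 7. Service cost 33.
{W2, W3}: service cost 37
{W2, W4}: service cost 38
Among all 15 size-2 choices, {W1, W3} is lowest.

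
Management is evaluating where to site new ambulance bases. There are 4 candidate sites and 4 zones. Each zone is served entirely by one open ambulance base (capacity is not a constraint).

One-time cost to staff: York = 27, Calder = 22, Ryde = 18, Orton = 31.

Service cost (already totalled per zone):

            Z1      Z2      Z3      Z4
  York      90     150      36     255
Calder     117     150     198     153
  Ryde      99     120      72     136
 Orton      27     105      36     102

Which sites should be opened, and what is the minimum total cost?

For any fixed open set, each zone goes to its cheapest open site; total = fixed + service.
{Orton}: Z1→Orton 27, Z2→Orton 105, Z3→Orton 36, Z4→Orton 102. Service 270; fixed 31; total 301.
{Ryde, Orton}: service 270 + fixed 49 = 319
{Calder, Orton}: service 270 + fixed 53 = 323
{York, Calder, Ryde, Orton}: service 270 + fixed 98 = 368
No other subset beats 301.

Open Orton only; minimum total cost 301.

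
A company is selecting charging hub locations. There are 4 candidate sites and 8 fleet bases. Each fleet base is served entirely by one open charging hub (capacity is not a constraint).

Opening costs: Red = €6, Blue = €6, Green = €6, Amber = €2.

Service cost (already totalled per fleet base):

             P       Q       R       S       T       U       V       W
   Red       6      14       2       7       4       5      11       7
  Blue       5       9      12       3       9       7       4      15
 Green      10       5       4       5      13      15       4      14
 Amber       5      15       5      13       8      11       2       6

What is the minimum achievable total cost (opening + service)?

Minimum total cost: 48

For any fixed open set, each fleet base goes to its cheapest open site; total = fixed + service.
{Red, Green, Amber}: P→Amber 5, Q→Green 5, R→Red 2, S→Green 5, T→Red 4, U→Red 5, V→Amber 2, W→Amber 6. Service 34; fixed 14; total 48.
{Red, Blue, Amber}: service 36 + fixed 14 = 50
{Red, Green}: P→Red 6, Q→Green 5, R→Red 2, S→Green 5, T→Red 4, U→Red 5, V→Green 4, W→Red 7. Service 38; fixed 12; total 50.
{Red, Blue, Green, Amber}: service 32 + fixed 20 = 52
(All 15 nonempty subsets were checked; Red, Green and Amber is lowest.)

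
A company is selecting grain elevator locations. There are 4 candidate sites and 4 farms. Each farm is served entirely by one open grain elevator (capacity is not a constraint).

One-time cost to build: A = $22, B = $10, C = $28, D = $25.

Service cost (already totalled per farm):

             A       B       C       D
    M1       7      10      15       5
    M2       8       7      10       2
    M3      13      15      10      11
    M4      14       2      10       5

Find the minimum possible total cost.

For any fixed open set, each farm goes to its cheapest open site; total = fixed + service.
{B}: M1→B 10, M2→B 7, M3→B 15, M4→B 2. Service 34; fixed 10; total 44.
{D}: M1→D 5, M2→D 2, M3→D 11, M4→D 5. Service 23; fixed 25; total 48.
{B, D}: service 20 + fixed 35 = 55
{A, B, C, D}: service 19 + fixed 85 = 104
No other subset beats 44.

Minimum total cost: 44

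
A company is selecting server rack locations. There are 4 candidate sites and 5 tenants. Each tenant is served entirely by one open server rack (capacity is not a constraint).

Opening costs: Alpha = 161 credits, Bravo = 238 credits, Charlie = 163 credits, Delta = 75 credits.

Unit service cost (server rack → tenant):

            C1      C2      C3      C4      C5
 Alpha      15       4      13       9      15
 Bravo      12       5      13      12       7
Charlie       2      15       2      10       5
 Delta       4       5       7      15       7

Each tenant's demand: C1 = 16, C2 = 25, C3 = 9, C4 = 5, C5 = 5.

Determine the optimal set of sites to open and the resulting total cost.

Open Delta only; minimum total cost 437.

For any fixed open set, each tenant goes to its cheapest open site; total = fixed + service.
{Delta}: C1→Delta 4·16=64, C2→Delta 5·25=125, C3→Delta 7·9=63, C4→Delta 15·5=75, C5→Delta 7·5=35. Service 362; fixed 75; total 437.
{Charlie, Delta}: C1→Charlie 2·16=32, C2→Delta 5·25=125, C3→Charlie 2·9=18, C4→Charlie 10·5=50, C5→Charlie 5·5=25. Service 250; fixed 238; total 488.
{Alpha, Delta}: service 307 + fixed 236 = 543
{Alpha, Bravo, Charlie, Delta}: service 220 + fixed 637 = 857
No other subset beats 437.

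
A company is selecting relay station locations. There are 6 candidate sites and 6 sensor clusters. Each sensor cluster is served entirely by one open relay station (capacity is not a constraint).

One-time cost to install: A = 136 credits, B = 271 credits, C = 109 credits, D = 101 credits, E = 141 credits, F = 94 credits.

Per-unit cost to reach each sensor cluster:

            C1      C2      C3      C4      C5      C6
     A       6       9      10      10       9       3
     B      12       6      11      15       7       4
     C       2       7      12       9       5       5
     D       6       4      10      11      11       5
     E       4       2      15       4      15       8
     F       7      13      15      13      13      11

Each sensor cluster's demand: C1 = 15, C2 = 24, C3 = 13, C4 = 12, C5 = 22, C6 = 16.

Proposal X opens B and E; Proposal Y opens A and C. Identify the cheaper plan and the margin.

Proposal Y is cheaper by 90.

Proposal X: {B, E}: C1→E 4·15=60, C2→E 2·24=48, C3→B 11·13=143, C4→E 4·12=48, C5→B 7·22=154, C6→B 4·16=64. Service 517; fixed 412; total 929.
Proposal Y: {A, C}: C1→C 2·15=30, C2→C 7·24=168, C3→A 10·13=130, C4→C 9·12=108, C5→C 5·22=110, C6→A 3·16=48. Service 594; fixed 245; total 839.
Difference: |929 − 839| = 90.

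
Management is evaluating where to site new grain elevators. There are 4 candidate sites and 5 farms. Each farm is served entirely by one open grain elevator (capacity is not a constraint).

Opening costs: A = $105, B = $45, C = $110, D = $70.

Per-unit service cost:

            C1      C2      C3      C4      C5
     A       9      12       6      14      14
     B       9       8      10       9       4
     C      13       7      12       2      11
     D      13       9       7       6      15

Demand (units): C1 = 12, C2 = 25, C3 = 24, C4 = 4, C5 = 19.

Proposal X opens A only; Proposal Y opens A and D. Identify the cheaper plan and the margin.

Proposal X: {A}: C1→A 9·12=108, C2→A 12·25=300, C3→A 6·24=144, C4→A 14·4=56, C5→A 14·19=266. Service 874; fixed 105; total 979.
Proposal Y: {A, D}: C1→A 9·12=108, C2→D 9·25=225, C3→A 6·24=144, C4→D 6·4=24, C5→A 14·19=266. Service 767; fixed 175; total 942.
Difference: |979 − 942| = 37.

Proposal Y is cheaper by 37.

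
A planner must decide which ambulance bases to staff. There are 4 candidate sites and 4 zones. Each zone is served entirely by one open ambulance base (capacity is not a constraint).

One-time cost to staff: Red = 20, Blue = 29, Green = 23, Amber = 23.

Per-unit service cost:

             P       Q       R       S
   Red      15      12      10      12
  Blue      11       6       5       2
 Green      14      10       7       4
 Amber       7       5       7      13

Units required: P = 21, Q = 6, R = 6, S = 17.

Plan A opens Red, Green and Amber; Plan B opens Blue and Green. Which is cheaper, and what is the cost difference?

Plan A is cheaper by 30.

Plan A: {Red, Green, Amber}: P→Amber 7·21=147, Q→Amber 5·6=30, R→Green 7·6=42, S→Green 4·17=68. Service 287; fixed 66; total 353.
Plan B: {Blue, Green}: P→Blue 11·21=231, Q→Blue 6·6=36, R→Blue 5·6=30, S→Blue 2·17=34. Service 331; fixed 52; total 383.
Difference: |353 − 383| = 30.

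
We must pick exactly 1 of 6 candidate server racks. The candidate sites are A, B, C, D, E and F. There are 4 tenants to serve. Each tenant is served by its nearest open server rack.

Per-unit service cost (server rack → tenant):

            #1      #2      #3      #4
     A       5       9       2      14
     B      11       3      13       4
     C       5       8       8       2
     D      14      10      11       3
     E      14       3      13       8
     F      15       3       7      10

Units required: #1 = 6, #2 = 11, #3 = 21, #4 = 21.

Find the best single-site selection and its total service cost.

Choose C only; total service cost 328.

With exactly 1 open, each tenant uses its cheapest among the chosen.
{C}: #1→C 5·6=30, #2→C 8·11=88, #3→C 8·21=168, #4→C 2·21=42. Service cost 328.
{B}: service cost 456
{A}: service cost 465
Among all 6 size-1 choices, {C} is lowest.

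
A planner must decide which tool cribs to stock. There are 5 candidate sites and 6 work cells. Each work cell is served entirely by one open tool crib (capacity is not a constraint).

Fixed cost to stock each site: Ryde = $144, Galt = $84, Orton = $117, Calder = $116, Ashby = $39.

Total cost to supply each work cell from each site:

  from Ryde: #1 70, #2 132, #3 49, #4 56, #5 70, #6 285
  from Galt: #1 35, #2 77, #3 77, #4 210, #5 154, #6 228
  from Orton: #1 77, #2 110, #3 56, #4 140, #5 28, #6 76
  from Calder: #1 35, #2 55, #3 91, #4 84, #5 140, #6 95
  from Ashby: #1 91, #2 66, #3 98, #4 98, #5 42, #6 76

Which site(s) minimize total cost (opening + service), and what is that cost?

Open Ashby only; minimum total cost 510.

For any fixed open set, each work cell goes to its cheapest open site; total = fixed + service.
{Ashby}: #1→Ashby 91, #2→Ashby 66, #3→Ashby 98, #4→Ashby 98, #5→Ashby 42, #6→Ashby 76. Service 471; fixed 39; total 510.
{Galt, Ashby}: service 394 + fixed 123 = 517
{Calder, Ashby}: #1→Calder 35, #2→Calder 55, #3→Calder 91, #4→Calder 84, #5→Ashby 42, #6→Ashby 76. Service 383; fixed 155; total 538.
{Ryde, Galt, Orton, Calder, Ashby}: service 299 + fixed 500 = 799
No other subset beats 510.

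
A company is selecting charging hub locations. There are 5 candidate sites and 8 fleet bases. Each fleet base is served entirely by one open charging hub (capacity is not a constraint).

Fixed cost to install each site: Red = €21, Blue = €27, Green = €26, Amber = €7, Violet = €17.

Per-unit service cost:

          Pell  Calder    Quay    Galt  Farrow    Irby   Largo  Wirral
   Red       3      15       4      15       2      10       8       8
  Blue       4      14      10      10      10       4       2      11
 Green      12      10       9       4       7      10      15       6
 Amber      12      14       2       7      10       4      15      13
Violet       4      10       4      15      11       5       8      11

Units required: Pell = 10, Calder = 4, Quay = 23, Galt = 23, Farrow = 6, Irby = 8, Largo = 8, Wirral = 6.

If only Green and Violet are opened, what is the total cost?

Total cost: 489

Each fleet base is assigned to its cheapest site among the open ones.
{Green, Violet}: Pell→Violet 4·10=40, Calder→Green 10·4=40, Quay→Violet 4·23=92, Galt→Green 4·23=92, Farrow→Green 7·6=42, Irby→Violet 5·8=40, Largo→Violet 8·8=64, Wirral→Green 6·6=36. Service 446; fixed 43; total 489.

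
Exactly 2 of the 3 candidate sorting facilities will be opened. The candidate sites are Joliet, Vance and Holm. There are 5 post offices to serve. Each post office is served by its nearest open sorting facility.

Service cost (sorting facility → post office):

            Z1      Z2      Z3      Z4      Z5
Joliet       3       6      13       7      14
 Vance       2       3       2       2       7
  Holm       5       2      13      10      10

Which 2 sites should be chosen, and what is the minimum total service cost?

Choose Vance and Holm; total service cost 15.

With exactly 2 open, each post office uses its cheapest among the chosen.
{Vance, Holm}: Z1→Vance 2, Z2→Holm 2, Z3→Vance 2, Z4→Vance 2, Z5→Vance 7. Service cost 15.
{Joliet, Vance}: service cost 16
{Joliet, Holm}: service cost 35
Among all 3 size-2 choices, {Vance, Holm} is lowest.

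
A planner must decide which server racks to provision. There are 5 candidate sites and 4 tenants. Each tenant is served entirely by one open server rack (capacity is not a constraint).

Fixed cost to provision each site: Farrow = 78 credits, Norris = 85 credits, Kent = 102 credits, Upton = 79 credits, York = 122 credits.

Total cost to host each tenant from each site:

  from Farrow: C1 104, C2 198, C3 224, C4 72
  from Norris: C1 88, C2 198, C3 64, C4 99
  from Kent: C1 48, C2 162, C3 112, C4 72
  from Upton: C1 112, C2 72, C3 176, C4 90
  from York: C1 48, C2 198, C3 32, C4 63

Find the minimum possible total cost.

Minimum total cost: 416

For any fixed open set, each tenant goes to its cheapest open site; total = fixed + service.
{Upton, York}: C1→York 48, C2→Upton 72, C3→York 32, C4→York 63. Service 215; fixed 201; total 416.
{York}: C1→York 48, C2→York 198, C3→York 32, C4→York 63. Service 341; fixed 122; total 463.
{Norris, Upton}: C1→Norris 88, C2→Upton 72, C3→Norris 64, C4→Upton 90. Service 314; fixed 164; total 478.
{Farrow, Norris, Kent, Upton, York}: service 215 + fixed 466 = 681
No other subset beats 416.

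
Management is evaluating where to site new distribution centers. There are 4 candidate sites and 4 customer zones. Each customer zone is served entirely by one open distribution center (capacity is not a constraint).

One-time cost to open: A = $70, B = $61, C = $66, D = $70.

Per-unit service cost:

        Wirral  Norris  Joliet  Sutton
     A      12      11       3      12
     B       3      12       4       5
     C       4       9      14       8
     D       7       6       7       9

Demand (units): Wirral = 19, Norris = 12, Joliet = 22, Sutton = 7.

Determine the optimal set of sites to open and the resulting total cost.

Open B and D; minimum total cost 383.

For any fixed open set, each customer zone goes to its cheapest open site; total = fixed + service.
{B, D}: Wirral→B 3·19=57, Norris→D 6·12=72, Joliet→B 4·22=88, Sutton→B 5·7=35. Service 252; fixed 131; total 383.
{B}: Wirral→B 3·19=57, Norris→B 12·12=144, Joliet→B 4·22=88, Sutton→B 5·7=35. Service 324; fixed 61; total 385.
{B, C}: Wirral→B 3·19=57, Norris→C 9·12=108, Joliet→B 4·22=88, Sutton→B 5·7=35. Service 288; fixed 127; total 415.
{A, B, C, D}: service 230 + fixed 267 = 497
No other subset beats 383.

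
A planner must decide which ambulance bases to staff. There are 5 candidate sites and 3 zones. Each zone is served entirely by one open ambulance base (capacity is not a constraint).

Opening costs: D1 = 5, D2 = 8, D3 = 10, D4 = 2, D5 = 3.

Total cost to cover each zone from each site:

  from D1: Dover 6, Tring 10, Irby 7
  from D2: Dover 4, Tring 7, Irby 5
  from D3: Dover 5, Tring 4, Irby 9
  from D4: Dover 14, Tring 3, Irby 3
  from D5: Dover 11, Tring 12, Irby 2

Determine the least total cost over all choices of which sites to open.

Minimum total cost: 19

For any fixed open set, each zone goes to its cheapest open site; total = fixed + service.
{D1, D4}: Dover→D1 6, Tring→D4 3, Irby→D4 3. Service 12; fixed 7; total 19.
{D2, D4}: service 10 + fixed 10 = 20
{D1, D4, D5}: service 11 + fixed 10 = 21
{D1, D2, D3, D4, D5}: service 9 + fixed 28 = 37
No other subset beats 19.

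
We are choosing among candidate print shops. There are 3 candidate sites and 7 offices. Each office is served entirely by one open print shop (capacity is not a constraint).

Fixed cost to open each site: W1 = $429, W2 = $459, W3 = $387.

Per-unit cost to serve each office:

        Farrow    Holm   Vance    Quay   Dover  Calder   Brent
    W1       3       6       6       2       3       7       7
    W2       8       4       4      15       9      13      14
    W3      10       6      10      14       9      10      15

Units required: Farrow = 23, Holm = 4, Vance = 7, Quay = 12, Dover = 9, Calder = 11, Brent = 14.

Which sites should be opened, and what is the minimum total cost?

For any fixed open set, each office goes to its cheapest open site; total = fixed + service.
{W1}: Farrow→W1 3·23=69, Holm→W1 6·4=24, Vance→W1 6·7=42, Quay→W1 2·12=24, Dover→W1 3·9=27, Calder→W1 7·11=77, Brent→W1 7·14=98. Service 361; fixed 429; total 790.
{W1, W3}: service 361 + fixed 816 = 1177
{W1, W2}: service 339 + fixed 888 = 1227
{W1, W2, W3}: Farrow→W1 3·23=69, Holm→W2 4·4=16, Vance→W2 4·7=28, Quay→W1 2·12=24, Dover→W1 3·9=27, Calder→W1 7·11=77, Brent→W1 7·14=98. Service 339; fixed 1275; total 1614.
(All 7 nonempty subsets were checked; W1 only is lowest.)

Open W1 only; minimum total cost 790.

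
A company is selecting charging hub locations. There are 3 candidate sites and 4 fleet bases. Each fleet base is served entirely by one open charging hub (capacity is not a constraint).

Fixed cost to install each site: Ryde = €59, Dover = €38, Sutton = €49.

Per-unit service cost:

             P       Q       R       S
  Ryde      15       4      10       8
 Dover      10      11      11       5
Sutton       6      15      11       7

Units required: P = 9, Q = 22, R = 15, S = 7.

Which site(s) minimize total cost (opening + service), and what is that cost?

For any fixed open set, each fleet base goes to its cheapest open site; total = fixed + service.
{Ryde, Sutton}: P→Sutton 6·9=54, Q→Ryde 4·22=88, R→Ryde 10·15=150, S→Sutton 7·7=49. Service 341; fixed 108; total 449.
{Ryde, Dover}: P→Dover 10·9=90, Q→Ryde 4·22=88, R→Ryde 10·15=150, S→Dover 5·7=35. Service 363; fixed 97; total 460.
{Ryde, Dover, Sutton}: P→Sutton 6·9=54, Q→Ryde 4·22=88, R→Ryde 10·15=150, S→Dover 5·7=35. Service 327; fixed 146; total 473.
{Dover}: service 532 + fixed 38 = 570
No other subset beats 449.

Open Ryde and Sutton; minimum total cost 449.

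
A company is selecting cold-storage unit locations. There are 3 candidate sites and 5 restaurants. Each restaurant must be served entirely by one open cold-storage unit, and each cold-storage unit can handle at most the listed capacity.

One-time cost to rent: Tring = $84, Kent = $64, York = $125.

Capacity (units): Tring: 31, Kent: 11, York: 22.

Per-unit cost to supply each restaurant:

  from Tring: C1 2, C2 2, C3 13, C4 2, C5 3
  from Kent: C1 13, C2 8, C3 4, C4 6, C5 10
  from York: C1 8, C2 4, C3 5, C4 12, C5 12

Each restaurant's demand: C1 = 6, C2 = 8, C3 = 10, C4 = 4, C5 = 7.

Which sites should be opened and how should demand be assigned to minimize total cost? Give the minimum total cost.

Open {Tring, Kent}: C1→Tring 2·6=12, C2→Tring 2·8=16, C3→Kent 4·10=40, C4→Tring 2·4=8, C5→Tring 3·7=21.
Loads: Tring carries 25/31, Kent carries 10/11. Service 97; fixed 148; total 245.
Next best feasible plan costs 316.

Minimum total cost: 245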